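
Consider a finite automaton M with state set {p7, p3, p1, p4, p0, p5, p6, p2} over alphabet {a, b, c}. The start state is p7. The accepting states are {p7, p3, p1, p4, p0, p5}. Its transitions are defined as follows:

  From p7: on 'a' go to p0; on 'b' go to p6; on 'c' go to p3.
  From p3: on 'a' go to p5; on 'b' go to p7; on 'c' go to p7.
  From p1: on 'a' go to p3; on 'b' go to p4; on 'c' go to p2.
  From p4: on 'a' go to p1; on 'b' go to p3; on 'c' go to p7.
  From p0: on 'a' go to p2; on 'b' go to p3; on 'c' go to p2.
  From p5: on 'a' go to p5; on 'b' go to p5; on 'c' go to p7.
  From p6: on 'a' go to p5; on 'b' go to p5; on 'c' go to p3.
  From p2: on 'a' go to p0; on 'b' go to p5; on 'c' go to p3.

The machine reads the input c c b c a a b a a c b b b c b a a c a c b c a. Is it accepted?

Yes

p7 → p3 → p7 → p6 → p3 → p5 → p5 → p5 → p5 → p5 → p7 → p6 → p5 → p5 → p7 → p6 → p5 → p5 → p7 → p0 → p2 → p5 → p7 → p0
End state p0 is accepting.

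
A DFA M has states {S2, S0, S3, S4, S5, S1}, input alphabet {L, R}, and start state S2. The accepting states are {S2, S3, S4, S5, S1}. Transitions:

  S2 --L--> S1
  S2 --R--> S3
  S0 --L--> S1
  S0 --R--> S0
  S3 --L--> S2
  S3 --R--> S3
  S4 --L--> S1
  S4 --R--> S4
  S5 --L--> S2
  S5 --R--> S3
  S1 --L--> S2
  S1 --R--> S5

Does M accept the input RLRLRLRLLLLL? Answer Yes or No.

S2 → S3 → S2 → S3 → S2 → S3 → S2 → S3 → S2 → S1 → S2 → S1 → S2
End state S2 is accepting.

Yes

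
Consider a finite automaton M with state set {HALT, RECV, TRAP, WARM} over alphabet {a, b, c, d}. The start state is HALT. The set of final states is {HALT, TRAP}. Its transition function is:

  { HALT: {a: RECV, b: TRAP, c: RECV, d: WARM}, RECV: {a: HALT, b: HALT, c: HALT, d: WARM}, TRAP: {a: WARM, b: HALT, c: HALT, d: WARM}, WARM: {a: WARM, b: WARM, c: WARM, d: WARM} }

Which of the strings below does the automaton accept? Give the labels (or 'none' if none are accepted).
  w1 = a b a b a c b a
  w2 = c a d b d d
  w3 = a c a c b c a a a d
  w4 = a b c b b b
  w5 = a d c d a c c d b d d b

w1: HALT → RECV → HALT → RECV → HALT → RECV → HALT → TRAP → WARM  → end WARM, rejected
w2: HALT → RECV → HALT → WARM → WARM → WARM → WARM  → end WARM, rejected
w3: HALT → RECV → HALT → RECV → HALT → TRAP → HALT → RECV → HALT → RECV → WARM  → end WARM, rejected
w4: HALT → RECV → HALT → RECV → HALT → TRAP → HALT  → end HALT, accepted
w5: HALT → RECV → WARM → WARM → WARM → WARM → WARM → WARM → WARM → WARM → WARM → WARM → WARM  → end WARM, rejected

w4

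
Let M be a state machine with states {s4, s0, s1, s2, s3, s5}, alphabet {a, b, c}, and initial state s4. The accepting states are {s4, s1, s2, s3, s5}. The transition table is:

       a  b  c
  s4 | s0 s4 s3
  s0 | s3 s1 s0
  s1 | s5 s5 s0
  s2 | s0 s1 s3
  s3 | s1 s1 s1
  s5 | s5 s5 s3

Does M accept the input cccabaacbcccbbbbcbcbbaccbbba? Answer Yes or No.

Trace: s4 -c-> s3 -c-> s1 -c-> s0 -a-> s3 -b-> s1 -a-> s5 -a-> s5 -c-> s3 -b-> s1 -c-> s0 -c-> s0 -c-> s0 -b-> s1 -b-> s5 -b-> s5 -b-> s5 -c-> s3 -b-> s1 -c-> s0 -b-> s1 -b-> s5 -a-> s5 -c-> s3 -c-> s1 -b-> s5 -b-> s5 -b-> s5 -a-> s5
End state s5 is accepting.

Yes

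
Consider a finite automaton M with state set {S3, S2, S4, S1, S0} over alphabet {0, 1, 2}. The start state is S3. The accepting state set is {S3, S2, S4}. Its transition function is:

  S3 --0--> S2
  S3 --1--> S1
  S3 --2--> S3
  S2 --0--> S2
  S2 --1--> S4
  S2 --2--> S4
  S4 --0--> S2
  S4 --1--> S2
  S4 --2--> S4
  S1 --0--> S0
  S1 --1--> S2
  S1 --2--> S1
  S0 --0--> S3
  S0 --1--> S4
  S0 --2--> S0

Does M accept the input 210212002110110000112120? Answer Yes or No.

start at S3
read '2': S3 → S3
read '1': S3 → S1
read '0': S1 → S0
read '2': S0 → S0
read '1': S0 → S4
read '2': S4 → S4
read '0': S4 → S2
read '0': S2 → S2
read '2': S2 → S4
read '1': S4 → S2
read '1': S2 → S4
read '0': S4 → S2
read '1': S2 → S4
read '1': S4 → S2
read '0': S2 → S2
read '0': S2 → S2
read '0': S2 → S2
read '0': S2 → S2
read '1': S2 → S4
read '1': S4 → S2
read '2': S2 → S4
read '1': S4 → S2
read '2': S2 → S4
read '0': S4 → S2
End state S2 is accepting.

Yes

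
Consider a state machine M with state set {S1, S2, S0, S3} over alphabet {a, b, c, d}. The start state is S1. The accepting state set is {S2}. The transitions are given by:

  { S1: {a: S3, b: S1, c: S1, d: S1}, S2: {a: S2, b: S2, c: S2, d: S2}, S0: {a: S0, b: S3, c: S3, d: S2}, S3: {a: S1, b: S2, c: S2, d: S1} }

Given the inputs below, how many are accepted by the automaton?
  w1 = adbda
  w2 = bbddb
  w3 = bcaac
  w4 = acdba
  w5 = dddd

w1: Trace: S1 -a-> S3 -d-> S1 -b-> S1 -d-> S1 -a-> S3  → end S3, rejected
w2: Trace: S1 -b-> S1 -b-> S1 -d-> S1 -d-> S1 -b-> S1  → end S1, rejected
w3: Trace: S1 -b-> S1 -c-> S1 -a-> S3 -a-> S1 -c-> S1  → end S1, rejected
w4: Trace: S1 -a-> S3 -c-> S2 -d-> S2 -b-> S2 -a-> S2  → end S2, accepted
w5: Trace: S1 -d-> S1 -d-> S1 -d-> S1 -d-> S1  → end S1, rejected

1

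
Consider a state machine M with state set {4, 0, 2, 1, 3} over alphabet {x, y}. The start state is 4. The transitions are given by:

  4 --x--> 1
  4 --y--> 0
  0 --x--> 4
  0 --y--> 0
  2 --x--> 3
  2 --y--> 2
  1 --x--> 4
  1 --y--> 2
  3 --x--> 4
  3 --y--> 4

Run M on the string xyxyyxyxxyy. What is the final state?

start at 4
read 'x': 4 → 1
read 'y': 1 → 2
read 'x': 2 → 3
read 'y': 3 → 4
read 'y': 4 → 0
read 'x': 0 → 4
read 'y': 4 → 0
read 'x': 0 → 4
read 'x': 4 → 1
read 'y': 1 → 2
read 'y': 2 → 2

2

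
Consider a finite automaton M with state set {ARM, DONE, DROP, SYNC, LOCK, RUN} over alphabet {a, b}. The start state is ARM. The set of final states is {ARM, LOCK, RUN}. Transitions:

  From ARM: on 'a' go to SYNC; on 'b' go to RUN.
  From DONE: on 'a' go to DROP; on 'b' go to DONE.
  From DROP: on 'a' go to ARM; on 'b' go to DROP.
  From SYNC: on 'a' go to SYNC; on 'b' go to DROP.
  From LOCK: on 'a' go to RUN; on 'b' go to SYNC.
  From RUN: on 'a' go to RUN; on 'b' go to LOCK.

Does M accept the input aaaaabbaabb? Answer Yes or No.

No

start at ARM
read 'a': ARM → SYNC
read 'a': SYNC → SYNC
read 'a': SYNC → SYNC
read 'a': SYNC → SYNC
read 'a': SYNC → SYNC
read 'b': SYNC → DROP
read 'b': DROP → DROP
read 'a': DROP → ARM
read 'a': ARM → SYNC
read 'b': SYNC → DROP
read 'b': DROP → DROP
End state DROP is not accepting.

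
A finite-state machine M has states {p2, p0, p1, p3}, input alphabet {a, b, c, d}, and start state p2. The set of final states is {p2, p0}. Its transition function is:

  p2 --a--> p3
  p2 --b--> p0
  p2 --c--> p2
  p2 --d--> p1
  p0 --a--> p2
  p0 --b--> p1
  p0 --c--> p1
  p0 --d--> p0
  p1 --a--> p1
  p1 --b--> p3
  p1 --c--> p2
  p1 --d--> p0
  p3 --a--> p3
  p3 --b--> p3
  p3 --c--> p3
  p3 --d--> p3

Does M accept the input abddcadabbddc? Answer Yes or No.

start at p2
read 'a': p2 → p3
read 'b': p3 → p3
read 'd': p3 → p3
read 'd': p3 → p3
read 'c': p3 → p3
read 'a': p3 → p3
read 'd': p3 → p3
read 'a': p3 → p3
read 'b': p3 → p3
read 'b': p3 → p3
read 'd': p3 → p3
read 'd': p3 → p3
read 'c': p3 → p3
End state p3 is not accepting.

No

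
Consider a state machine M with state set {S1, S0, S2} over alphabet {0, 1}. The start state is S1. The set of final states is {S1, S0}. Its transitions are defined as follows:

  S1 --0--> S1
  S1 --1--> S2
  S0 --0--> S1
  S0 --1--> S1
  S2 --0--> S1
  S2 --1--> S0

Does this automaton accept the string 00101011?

S1 → S1 → S1 → S2 → S1 → S2 → S1 → S2 → S0
End state S0 is accepting.

Yes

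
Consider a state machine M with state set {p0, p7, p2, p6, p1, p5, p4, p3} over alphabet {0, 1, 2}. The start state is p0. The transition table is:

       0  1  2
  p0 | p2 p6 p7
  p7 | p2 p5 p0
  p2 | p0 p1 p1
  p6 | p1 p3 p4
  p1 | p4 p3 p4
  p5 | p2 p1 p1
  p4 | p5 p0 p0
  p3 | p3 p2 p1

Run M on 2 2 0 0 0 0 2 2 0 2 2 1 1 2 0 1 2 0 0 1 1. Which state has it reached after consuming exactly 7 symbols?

start at p0
read '2': p0 → p7
read '2': p7 → p0
read '0': p0 → p2
read '0': p2 → p0
read '0': p0 → p2
read '0': p2 → p0
read '2': p0 → p7
After 7 symbols: p7.

p7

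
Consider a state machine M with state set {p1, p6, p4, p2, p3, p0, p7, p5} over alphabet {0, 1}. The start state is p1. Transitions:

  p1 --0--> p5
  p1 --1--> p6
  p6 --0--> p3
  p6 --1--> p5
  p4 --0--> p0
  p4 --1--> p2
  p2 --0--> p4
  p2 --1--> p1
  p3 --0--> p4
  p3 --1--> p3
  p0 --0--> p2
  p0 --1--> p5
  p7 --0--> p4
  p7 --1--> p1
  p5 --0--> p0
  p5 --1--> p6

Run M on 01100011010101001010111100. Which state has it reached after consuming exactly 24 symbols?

p6

Trace: p1 -0-> p5 -1-> p6 -1-> p5 -0-> p0 -0-> p2 -0-> p4 -1-> p2 -1-> p1 -0-> p5 -1-> p6 -0-> p3 -1-> p3 -0-> p4 -1-> p2 -0-> p4 -0-> p0 -1-> p5 -0-> p0 -1-> p5 -0-> p0 -1-> p5 -1-> p6 -1-> p5 -1-> p6
After 24 symbols: p6.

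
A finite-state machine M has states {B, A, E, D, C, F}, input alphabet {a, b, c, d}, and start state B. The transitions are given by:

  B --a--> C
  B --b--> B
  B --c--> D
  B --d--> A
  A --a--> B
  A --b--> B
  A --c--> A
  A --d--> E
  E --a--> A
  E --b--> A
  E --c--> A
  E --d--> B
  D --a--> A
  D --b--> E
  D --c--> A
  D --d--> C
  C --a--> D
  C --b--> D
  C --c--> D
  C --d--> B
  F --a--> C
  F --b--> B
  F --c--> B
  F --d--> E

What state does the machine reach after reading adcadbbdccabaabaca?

B → C → B → D → A → E → A → B → A → A → A → B → B → C → D → E → A → A → B

B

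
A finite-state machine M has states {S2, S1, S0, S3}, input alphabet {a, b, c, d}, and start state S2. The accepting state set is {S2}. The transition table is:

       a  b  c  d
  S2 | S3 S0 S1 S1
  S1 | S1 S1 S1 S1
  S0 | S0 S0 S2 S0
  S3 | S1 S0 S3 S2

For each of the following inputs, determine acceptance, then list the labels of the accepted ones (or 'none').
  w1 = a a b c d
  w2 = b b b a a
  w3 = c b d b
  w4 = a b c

w1: Trace: S2 -a-> S3 -a-> S1 -b-> S1 -c-> S1 -d-> S1  → end S1, rejected
w2: Trace: S2 -b-> S0 -b-> S0 -b-> S0 -a-> S0 -a-> S0  → end S0, rejected
w3: Trace: S2 -c-> S1 -b-> S1 -d-> S1 -b-> S1  → end S1, rejected
w4: Trace: S2 -a-> S3 -b-> S0 -c-> S2  → end S2, accepted

w4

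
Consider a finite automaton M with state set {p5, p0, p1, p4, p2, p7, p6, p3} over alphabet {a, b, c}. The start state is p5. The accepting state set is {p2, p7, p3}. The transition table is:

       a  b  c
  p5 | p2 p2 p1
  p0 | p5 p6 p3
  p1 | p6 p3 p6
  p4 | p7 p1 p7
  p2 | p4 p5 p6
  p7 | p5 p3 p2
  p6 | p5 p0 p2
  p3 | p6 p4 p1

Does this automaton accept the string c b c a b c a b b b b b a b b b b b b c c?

p5 → p1 → p3 → p1 → p6 → p0 → p3 → p6 → p0 → p6 → p0 → p6 → p0 → p5 → p2 → p5 → p2 → p5 → p2 → p5 → p1 → p6
End state p6 is not accepting.

No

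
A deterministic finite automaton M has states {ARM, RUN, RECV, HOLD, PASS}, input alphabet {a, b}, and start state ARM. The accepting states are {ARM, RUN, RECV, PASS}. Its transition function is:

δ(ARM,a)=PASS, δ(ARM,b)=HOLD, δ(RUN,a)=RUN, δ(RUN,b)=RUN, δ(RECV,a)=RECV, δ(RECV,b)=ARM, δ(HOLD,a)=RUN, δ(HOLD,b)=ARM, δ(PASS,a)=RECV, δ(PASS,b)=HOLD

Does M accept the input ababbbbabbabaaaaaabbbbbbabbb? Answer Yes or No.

Trace: ARM -a-> PASS -b-> HOLD -a-> RUN -b-> RUN -b-> RUN -b-> RUN -b-> RUN -a-> RUN -b-> RUN -b-> RUN -a-> RUN -b-> RUN -a-> RUN -a-> RUN -a-> RUN -a-> RUN -a-> RUN -a-> RUN -b-> RUN -b-> RUN -b-> RUN -b-> RUN -b-> RUN -b-> RUN -a-> RUN -b-> RUN -b-> RUN -b-> RUN
End state RUN is accepting.

Yes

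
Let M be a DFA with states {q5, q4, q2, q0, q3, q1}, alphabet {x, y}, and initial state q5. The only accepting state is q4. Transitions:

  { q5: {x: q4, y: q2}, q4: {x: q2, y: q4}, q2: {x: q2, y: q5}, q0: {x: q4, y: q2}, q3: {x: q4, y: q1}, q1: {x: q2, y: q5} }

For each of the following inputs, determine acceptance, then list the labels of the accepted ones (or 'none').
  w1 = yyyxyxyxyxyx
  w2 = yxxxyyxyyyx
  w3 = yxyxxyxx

w1:
  start at q5
  read 'y': q5 → q2
  read 'y': q2 → q5
  read 'y': q5 → q2
  read 'x': q2 → q2
  read 'y': q2 → q5
  read 'x': q5 → q4
  read 'y': q4 → q4
  read 'x': q4 → q2
  read 'y': q2 → q5
  read 'x': q5 → q4
  read 'y': q4 → q4
  read 'x': q4 → q2
  end q2, rejected
w2:
  start at q5
  read 'y': q5 → q2
  read 'x': q2 → q2
  read 'x': q2 → q2
  read 'x': q2 → q2
  read 'y': q2 → q5
  read 'y': q5 → q2
  read 'x': q2 → q2
  read 'y': q2 → q5
  read 'y': q5 → q2
  read 'y': q2 → q5
  read 'x': q5 → q4
  end q4, accepted
w3:
  start at q5
  read 'y': q5 → q2
  read 'x': q2 → q2
  read 'y': q2 → q5
  read 'x': q5 → q4
  read 'x': q4 → q2
  read 'y': q2 → q5
  read 'x': q5 → q4
  read 'x': q4 → q2
  end q2, rejected

w2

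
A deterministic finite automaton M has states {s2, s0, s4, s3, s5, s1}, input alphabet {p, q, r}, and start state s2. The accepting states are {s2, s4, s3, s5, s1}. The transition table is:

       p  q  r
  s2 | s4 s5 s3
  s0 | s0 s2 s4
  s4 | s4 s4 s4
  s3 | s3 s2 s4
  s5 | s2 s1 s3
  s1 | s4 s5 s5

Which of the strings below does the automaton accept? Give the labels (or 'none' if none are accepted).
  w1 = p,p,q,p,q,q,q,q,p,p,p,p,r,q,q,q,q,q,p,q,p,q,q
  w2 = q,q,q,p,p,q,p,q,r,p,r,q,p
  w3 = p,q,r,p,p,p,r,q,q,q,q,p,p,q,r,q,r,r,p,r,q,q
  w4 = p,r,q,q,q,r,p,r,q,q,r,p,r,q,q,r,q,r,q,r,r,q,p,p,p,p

w1:
  start at s2
  read 'p': s2 → s4
  read 'p': s4 → s4
  read 'q': s4 → s4
  read 'p': s4 → s4
  read 'q': s4 → s4
  read 'q': s4 → s4
  read 'q': s4 → s4
  read 'q': s4 → s4
  read 'p': s4 → s4
  read 'p': s4 → s4
  read 'p': s4 → s4
  read 'p': s4 → s4
  read 'r': s4 → s4
  read 'q': s4 → s4
  read 'q': s4 → s4
  read 'q': s4 → s4
  read 'q': s4 → s4
  read 'q': s4 → s4
  read 'p': s4 → s4
  read 'q': s4 → s4
  read 'p': s4 → s4
  read 'q': s4 → s4
  read 'q': s4 → s4
  end s4, accepted
w2:
  start at s2
  read 'q': s2 → s5
  read 'q': s5 → s1
  read 'q': s1 → s5
  read 'p': s5 → s2
  read 'p': s2 → s4
  read 'q': s4 → s4
  read 'p': s4 → s4
  read 'q': s4 → s4
  read 'r': s4 → s4
  read 'p': s4 → s4
  read 'r': s4 → s4
  read 'q': s4 → s4
  read 'p': s4 → s4
  end s4, accepted
w3:
  start at s2
  read 'p': s2 → s4
  read 'q': s4 → s4
  read 'r': s4 → s4
  read 'p': s4 → s4
  read 'p': s4 → s4
  read 'p': s4 → s4
  read 'r': s4 → s4
  read 'q': s4 → s4
  read 'q': s4 → s4
  read 'q': s4 → s4
  read 'q': s4 → s4
  read 'p': s4 → s4
  read 'p': s4 → s4
  read 'q': s4 → s4
  read 'r': s4 → s4
  read 'q': s4 → s4
  read 'r': s4 → s4
  read 'r': s4 → s4
  read 'p': s4 → s4
  read 'r': s4 → s4
  read 'q': s4 → s4
  read 'q': s4 → s4
  end s4, accepted
w4:
  start at s2
  read 'p': s2 → s4
  read 'r': s4 → s4
  read 'q': s4 → s4
  read 'q': s4 → s4
  read 'q': s4 → s4
  read 'r': s4 → s4
  read 'p': s4 → s4
  read 'r': s4 → s4
  read 'q': s4 → s4
  read 'q': s4 → s4
  read 'r': s4 → s4
  read 'p': s4 → s4
  read 'r': s4 → s4
  read 'q': s4 → s4
  read 'q': s4 → s4
  read 'r': s4 → s4
  read 'q': s4 → s4
  read 'r': s4 → s4
  read 'q': s4 → s4
  read 'r': s4 → s4
  read 'r': s4 → s4
  read 'q': s4 → s4
  read 'p': s4 → s4
  read 'p': s4 → s4
  read 'p': s4 → s4
  read 'p': s4 → s4
  end s4, accepted

w1, w2, w3, w4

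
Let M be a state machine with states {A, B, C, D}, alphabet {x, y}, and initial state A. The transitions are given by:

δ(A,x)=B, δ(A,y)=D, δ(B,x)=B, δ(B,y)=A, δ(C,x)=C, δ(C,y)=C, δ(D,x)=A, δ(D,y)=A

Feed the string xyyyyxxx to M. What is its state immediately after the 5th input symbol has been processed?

start at A
read 'x': A → B
read 'y': B → A
read 'y': A → D
read 'y': D → A
read 'y': A → D
After 5 symbols: D.

D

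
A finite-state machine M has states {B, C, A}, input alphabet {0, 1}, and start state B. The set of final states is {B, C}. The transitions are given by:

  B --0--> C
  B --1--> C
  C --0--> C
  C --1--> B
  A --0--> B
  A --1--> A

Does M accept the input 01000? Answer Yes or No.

B → C → B → C → C → C
End state C is accepting.

Yes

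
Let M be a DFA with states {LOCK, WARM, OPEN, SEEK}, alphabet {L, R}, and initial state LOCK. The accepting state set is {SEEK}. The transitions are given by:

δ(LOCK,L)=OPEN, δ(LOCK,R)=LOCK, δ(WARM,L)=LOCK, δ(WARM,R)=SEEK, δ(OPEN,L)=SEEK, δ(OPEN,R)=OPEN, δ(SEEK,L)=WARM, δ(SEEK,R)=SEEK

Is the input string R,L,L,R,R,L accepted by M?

No

start at LOCK
read 'R': LOCK → LOCK
read 'L': LOCK → OPEN
read 'L': OPEN → SEEK
read 'R': SEEK → SEEK
read 'R': SEEK → SEEK
read 'L': SEEK → WARM
End state WARM is not accepting.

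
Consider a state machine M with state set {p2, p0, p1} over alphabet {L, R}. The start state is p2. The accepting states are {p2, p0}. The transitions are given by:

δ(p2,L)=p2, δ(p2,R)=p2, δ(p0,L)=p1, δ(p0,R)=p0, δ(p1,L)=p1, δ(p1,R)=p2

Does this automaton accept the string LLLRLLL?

Yes

p2 → p2 → p2 → p2 → p2 → p2 → p2 → p2
End state p2 is accepting.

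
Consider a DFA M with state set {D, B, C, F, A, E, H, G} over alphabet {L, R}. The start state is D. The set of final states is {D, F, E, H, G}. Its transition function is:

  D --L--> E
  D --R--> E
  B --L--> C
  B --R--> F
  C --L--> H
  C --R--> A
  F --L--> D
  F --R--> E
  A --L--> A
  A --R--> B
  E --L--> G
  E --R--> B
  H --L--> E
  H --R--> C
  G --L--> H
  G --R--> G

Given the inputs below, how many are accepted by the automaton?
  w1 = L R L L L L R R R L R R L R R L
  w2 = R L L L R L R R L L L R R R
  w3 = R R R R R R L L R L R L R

2

w1: D → E → B → C → H → E → G → G → G → G → H → C → A → A → B → F → D  → end D, accepted
w2: D → E → G → H → E → B → C → A → B → C → H → E → B → F → E  → end E, accepted
w3: D → E → B → F → E → B → F → D → E → B → C → A → A → B  → end B, rejected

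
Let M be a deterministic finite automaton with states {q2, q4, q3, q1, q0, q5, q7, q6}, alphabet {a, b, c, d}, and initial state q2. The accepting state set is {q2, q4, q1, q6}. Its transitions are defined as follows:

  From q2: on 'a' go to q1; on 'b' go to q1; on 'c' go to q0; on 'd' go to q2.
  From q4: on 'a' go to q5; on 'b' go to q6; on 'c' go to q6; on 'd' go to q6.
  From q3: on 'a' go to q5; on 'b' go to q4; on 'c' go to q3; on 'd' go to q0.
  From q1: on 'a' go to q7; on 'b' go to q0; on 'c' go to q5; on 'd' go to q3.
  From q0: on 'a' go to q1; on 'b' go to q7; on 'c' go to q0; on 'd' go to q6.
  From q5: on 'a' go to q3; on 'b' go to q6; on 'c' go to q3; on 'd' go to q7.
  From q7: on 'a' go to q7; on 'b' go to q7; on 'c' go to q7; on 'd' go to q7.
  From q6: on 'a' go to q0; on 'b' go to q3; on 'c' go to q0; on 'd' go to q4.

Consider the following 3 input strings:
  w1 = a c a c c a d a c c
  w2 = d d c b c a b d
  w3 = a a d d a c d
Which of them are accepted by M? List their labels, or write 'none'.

w1: q2 → q1 → q5 → q3 → q3 → q3 → q5 → q7 → q7 → q7 → q7  → end q7, rejected
w2: q2 → q2 → q2 → q0 → q7 → q7 → q7 → q7 → q7  → end q7, rejected
w3: q2 → q1 → q7 → q7 → q7 → q7 → q7 → q7  → end q7, rejected

none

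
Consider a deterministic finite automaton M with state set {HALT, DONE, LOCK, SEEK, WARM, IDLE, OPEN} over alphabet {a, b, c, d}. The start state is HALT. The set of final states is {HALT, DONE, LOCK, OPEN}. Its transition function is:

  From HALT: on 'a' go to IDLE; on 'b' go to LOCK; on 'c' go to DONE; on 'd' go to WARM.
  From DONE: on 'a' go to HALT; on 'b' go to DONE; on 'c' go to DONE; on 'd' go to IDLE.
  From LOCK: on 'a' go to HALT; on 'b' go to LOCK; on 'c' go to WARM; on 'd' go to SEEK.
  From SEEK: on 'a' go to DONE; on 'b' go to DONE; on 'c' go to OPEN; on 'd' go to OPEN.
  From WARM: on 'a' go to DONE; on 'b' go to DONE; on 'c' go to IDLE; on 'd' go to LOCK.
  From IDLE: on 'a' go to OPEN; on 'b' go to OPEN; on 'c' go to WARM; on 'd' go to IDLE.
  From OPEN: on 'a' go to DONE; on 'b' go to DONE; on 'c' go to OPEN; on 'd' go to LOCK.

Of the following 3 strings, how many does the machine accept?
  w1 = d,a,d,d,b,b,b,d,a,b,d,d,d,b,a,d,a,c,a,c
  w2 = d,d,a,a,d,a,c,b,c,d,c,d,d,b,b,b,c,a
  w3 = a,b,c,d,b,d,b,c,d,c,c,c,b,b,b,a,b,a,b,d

2

w1: Trace: HALT -d-> WARM -a-> DONE -d-> IDLE -d-> IDLE -b-> OPEN -b-> DONE -b-> DONE -d-> IDLE -a-> OPEN -b-> DONE -d-> IDLE -d-> IDLE -d-> IDLE -b-> OPEN -a-> DONE -d-> IDLE -a-> OPEN -c-> OPEN -a-> DONE -c-> DONE  → end DONE, accepted
w2: Trace: HALT -d-> WARM -d-> LOCK -a-> HALT -a-> IDLE -d-> IDLE -a-> OPEN -c-> OPEN -b-> DONE -c-> DONE -d-> IDLE -c-> WARM -d-> LOCK -d-> SEEK -b-> DONE -b-> DONE -b-> DONE -c-> DONE -a-> HALT  → end HALT, accepted
w3: Trace: HALT -a-> IDLE -b-> OPEN -c-> OPEN -d-> LOCK -b-> LOCK -d-> SEEK -b-> DONE -c-> DONE -d-> IDLE -c-> WARM -c-> IDLE -c-> WARM -b-> DONE -b-> DONE -b-> DONE -a-> HALT -b-> LOCK -a-> HALT -b-> LOCK -d-> SEEK  → end SEEK, rejected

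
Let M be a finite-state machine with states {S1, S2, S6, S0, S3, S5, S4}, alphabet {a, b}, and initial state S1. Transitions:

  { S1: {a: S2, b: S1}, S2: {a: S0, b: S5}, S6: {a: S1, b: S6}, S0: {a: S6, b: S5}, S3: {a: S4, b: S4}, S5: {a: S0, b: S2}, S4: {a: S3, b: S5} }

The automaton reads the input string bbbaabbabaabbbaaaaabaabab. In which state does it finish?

S1 → S1 → S1 → S1 → S2 → S0 → S5 → S2 → S0 → S5 → S0 → S6 → S6 → S6 → S6 → S1 → S2 → S0 → S6 → S1 → S1 → S2 → S0 → S5 → S0 → S5

S5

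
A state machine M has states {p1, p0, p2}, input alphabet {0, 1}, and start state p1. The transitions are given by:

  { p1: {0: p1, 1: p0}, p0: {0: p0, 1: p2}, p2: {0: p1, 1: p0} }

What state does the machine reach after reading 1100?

start at p1
read '1': p1 → p0
read '1': p0 → p2
read '0': p2 → p1
read '0': p1 → p1

p1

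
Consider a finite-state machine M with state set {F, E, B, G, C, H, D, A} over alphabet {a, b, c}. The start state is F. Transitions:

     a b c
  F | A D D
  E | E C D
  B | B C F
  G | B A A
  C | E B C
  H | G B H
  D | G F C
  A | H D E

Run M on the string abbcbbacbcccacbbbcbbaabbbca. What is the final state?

Trace: F -a-> A -b-> D -b-> F -c-> D -b-> F -b-> D -a-> G -c-> A -b-> D -c-> C -c-> C -c-> C -a-> E -c-> D -b-> F -b-> D -b-> F -c-> D -b-> F -b-> D -a-> G -a-> B -b-> C -b-> B -b-> C -c-> C -a-> E

E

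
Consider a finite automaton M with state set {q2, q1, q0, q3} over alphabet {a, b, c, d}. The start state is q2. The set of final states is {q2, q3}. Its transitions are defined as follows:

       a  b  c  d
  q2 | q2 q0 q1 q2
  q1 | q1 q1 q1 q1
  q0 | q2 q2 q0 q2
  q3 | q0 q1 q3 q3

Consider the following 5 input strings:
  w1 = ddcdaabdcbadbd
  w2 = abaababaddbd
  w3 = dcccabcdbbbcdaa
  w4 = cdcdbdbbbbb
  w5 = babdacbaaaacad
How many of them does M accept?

1

w1: q2 → q2 → q2 → q1 → q1 → q1 → q1 → q1 → q1 → q1 → q1 → q1 → q1 → q1 → q1  → end q1, rejected
w2: q2 → q2 → q0 → q2 → q2 → q0 → q2 → q0 → q2 → q2 → q2 → q0 → q2  → end q2, accepted
w3: q2 → q2 → q1 → q1 → q1 → q1 → q1 → q1 → q1 → q1 → q1 → q1 → q1 → q1 → q1 → q1  → end q1, rejected
w4: q2 → q1 → q1 → q1 → q1 → q1 → q1 → q1 → q1 → q1 → q1 → q1  → end q1, rejected
w5: q2 → q0 → q2 → q0 → q2 → q2 → q1 → q1 → q1 → q1 → q1 → q1 → q1 → q1 → q1  → end q1, rejected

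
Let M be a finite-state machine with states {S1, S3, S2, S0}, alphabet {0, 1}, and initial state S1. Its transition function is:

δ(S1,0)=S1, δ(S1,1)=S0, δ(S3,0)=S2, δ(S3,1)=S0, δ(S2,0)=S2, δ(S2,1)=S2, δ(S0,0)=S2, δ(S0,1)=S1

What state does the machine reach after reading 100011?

S1 → S0 → S2 → S2 → S2 → S2 → S2

S2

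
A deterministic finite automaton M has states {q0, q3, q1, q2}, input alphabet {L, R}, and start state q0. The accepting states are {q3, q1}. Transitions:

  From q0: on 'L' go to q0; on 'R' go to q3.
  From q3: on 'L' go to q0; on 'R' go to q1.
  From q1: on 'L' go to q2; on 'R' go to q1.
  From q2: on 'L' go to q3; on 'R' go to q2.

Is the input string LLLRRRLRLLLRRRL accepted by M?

No

start at q0
read 'L': q0 → q0
read 'L': q0 → q0
read 'L': q0 → q0
read 'R': q0 → q3
read 'R': q3 → q1
read 'R': q1 → q1
read 'L': q1 → q2
read 'R': q2 → q2
read 'L': q2 → q3
read 'L': q3 → q0
read 'L': q0 → q0
read 'R': q0 → q3
read 'R': q3 → q1
read 'R': q1 → q1
read 'L': q1 → q2
End state q2 is not accepting.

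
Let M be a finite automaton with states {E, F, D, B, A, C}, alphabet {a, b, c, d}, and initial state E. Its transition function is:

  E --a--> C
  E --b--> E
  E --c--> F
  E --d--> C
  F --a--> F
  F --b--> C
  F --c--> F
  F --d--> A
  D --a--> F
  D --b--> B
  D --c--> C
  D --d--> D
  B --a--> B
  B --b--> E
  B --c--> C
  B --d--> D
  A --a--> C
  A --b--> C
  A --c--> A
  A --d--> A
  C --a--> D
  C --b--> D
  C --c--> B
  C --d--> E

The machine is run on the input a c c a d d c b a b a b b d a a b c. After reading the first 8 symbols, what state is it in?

Trace: E -a-> C -c-> B -c-> C -a-> D -d-> D -d-> D -c-> C -b-> D
After 8 symbols: D.

D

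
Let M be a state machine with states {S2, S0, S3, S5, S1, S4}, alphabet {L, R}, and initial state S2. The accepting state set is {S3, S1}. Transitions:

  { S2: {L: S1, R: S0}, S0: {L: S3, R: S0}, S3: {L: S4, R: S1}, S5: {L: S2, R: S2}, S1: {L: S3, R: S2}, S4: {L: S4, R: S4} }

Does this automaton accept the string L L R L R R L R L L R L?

Trace: S2 -L-> S1 -L-> S3 -R-> S1 -L-> S3 -R-> S1 -R-> S2 -L-> S1 -R-> S2 -L-> S1 -L-> S3 -R-> S1 -L-> S3
End state S3 is accepting.

Yes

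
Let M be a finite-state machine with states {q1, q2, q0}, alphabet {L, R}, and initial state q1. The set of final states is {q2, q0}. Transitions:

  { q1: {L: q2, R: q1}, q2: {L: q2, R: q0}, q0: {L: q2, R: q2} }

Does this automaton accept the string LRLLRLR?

q1 → q2 → q0 → q2 → q2 → q0 → q2 → q0
End state q0 is accepting.

Yes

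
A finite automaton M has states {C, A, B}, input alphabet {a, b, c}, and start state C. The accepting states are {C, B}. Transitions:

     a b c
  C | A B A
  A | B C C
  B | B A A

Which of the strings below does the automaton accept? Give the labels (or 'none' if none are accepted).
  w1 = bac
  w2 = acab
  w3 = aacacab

w2

w1: Trace: C -b-> B -a-> B -c-> A  → end A, rejected
w2: Trace: C -a-> A -c-> C -a-> A -b-> C  → end C, accepted
w3: Trace: C -a-> A -a-> B -c-> A -a-> B -c-> A -a-> B -b-> A  → end A, rejected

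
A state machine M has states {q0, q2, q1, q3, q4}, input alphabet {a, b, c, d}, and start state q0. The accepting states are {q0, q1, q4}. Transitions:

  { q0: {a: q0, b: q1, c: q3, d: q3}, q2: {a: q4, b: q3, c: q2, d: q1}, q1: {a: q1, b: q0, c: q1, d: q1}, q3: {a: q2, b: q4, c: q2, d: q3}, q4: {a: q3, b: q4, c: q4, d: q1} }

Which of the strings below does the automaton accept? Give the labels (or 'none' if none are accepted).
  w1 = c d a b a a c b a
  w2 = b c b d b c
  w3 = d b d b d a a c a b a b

w1: q0 → q3 → q3 → q2 → q3 → q2 → q4 → q4 → q4 → q3  → end q3, rejected
w2: q0 → q1 → q1 → q0 → q3 → q4 → q4  → end q4, accepted
w3: q0 → q3 → q4 → q1 → q0 → q3 → q2 → q4 → q4 → q3 → q4 → q3 → q4  → end q4, accepted

w2, w3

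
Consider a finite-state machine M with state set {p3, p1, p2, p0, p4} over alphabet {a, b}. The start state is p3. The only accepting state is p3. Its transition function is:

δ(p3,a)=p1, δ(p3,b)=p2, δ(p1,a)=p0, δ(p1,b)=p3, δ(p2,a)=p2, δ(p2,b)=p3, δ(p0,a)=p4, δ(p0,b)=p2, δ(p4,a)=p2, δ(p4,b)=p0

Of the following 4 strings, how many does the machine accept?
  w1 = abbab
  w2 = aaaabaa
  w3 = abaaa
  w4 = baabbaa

w1: p3 → p1 → p3 → p2 → p2 → p3  → end p3, accepted
w2: p3 → p1 → p0 → p4 → p2 → p3 → p1 → p0  → end p0, rejected
w3: p3 → p1 → p3 → p1 → p0 → p4  → end p4, rejected
w4: p3 → p2 → p2 → p2 → p3 → p2 → p2 → p2  → end p2, rejected

1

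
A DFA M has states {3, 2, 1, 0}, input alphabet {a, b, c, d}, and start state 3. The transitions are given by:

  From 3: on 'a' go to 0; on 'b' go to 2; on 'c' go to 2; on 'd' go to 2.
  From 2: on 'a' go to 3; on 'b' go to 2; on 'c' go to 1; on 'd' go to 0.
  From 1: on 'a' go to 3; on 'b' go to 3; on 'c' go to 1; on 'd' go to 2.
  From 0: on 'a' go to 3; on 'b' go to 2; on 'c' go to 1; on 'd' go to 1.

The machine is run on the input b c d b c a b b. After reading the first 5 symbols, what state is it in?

1

Trace: 3 -b-> 2 -c-> 1 -d-> 2 -b-> 2 -c-> 1
After 5 symbols: 1.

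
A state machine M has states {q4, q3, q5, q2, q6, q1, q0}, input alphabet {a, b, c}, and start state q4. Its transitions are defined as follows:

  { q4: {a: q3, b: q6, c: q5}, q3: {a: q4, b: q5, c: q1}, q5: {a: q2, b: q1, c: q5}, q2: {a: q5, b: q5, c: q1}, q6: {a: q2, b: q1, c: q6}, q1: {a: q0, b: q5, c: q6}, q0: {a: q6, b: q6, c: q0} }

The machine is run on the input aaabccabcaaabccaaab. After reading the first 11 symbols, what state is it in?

q4 → q3 → q4 → q3 → q5 → q5 → q5 → q2 → q5 → q5 → q2 → q5
After 11 symbols: q5.

q5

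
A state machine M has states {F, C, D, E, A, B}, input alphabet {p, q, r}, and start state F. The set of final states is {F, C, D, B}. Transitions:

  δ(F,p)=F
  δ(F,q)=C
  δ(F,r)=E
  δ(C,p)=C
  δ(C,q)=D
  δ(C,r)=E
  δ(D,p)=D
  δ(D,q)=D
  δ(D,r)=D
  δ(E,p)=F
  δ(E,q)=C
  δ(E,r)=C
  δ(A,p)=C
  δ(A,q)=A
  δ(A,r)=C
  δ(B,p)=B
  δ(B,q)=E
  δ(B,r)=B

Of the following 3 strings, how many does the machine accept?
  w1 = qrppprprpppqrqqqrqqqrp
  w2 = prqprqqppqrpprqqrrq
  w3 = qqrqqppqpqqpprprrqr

w1:
  start at F
  read 'q': F → C
  read 'r': C → E
  read 'p': E → F
  read 'p': F → F
  read 'p': F → F
  read 'r': F → E
  read 'p': E → F
  read 'r': F → E
  read 'p': E → F
  read 'p': F → F
  read 'p': F → F
  read 'q': F → C
  read 'r': C → E
  read 'q': E → C
  read 'q': C → D
  read 'q': D → D
  read 'r': D → D
  read 'q': D → D
  read 'q': D → D
  read 'q': D → D
  read 'r': D → D
  read 'p': D → D
  end D, accepted
w2:
  start at F
  read 'p': F → F
  read 'r': F → E
  read 'q': E → C
  read 'p': C → C
  read 'r': C → E
  read 'q': E → C
  read 'q': C → D
  read 'p': D → D
  read 'p': D → D
  read 'q': D → D
  read 'r': D → D
  read 'p': D → D
  read 'p': D → D
  read 'r': D → D
  read 'q': D → D
  read 'q': D → D
  read 'r': D → D
  read 'r': D → D
  read 'q': D → D
  end D, accepted
w3:
  start at F
  read 'q': F → C
  read 'q': C → D
  read 'r': D → D
  read 'q': D → D
  read 'q': D → D
  read 'p': D → D
  read 'p': D → D
  read 'q': D → D
  read 'p': D → D
  read 'q': D → D
  read 'q': D → D
  read 'p': D → D
  read 'p': D → D
  read 'r': D → D
  read 'p': D → D
  read 'r': D → D
  read 'r': D → D
  read 'q': D → D
  read 'r': D → D
  end D, accepted

3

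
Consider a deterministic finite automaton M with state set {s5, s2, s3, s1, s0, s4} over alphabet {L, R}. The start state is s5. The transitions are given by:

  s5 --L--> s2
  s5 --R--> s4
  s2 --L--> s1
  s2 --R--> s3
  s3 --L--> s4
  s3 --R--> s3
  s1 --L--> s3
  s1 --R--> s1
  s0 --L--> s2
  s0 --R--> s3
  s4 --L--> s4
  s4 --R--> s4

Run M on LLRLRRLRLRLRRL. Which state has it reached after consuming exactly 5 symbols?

s5 → s2 → s1 → s1 → s3 → s3
After 5 symbols: s3.

s3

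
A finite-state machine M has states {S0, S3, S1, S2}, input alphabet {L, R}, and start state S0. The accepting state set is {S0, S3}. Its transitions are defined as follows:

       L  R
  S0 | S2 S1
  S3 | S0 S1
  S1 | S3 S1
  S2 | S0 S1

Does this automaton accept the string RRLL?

S0 → S1 → S1 → S3 → S0
End state S0 is accepting.

Yes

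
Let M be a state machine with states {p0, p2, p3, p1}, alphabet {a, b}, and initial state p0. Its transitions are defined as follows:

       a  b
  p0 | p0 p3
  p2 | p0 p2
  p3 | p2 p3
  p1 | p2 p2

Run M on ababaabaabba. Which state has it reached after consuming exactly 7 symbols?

p3

start at p0
read 'a': p0 → p0
read 'b': p0 → p3
read 'a': p3 → p2
read 'b': p2 → p2
read 'a': p2 → p0
read 'a': p0 → p0
read 'b': p0 → p3
After 7 symbols: p3.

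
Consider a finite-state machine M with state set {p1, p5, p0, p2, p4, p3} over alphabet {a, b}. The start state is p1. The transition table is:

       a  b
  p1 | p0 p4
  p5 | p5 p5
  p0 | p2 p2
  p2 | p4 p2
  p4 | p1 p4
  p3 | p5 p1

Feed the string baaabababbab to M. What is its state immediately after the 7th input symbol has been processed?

Trace: p1 -b-> p4 -a-> p1 -a-> p0 -a-> p2 -b-> p2 -a-> p4 -b-> p4
After 7 symbols: p4.

p4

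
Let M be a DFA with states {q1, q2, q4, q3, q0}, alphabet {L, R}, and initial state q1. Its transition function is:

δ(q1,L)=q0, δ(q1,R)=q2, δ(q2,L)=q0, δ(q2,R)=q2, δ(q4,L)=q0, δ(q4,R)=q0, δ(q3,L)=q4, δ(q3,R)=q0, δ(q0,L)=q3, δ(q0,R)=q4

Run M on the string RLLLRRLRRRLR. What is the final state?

q1 → q2 → q0 → q3 → q4 → q0 → q4 → q0 → q4 → q0 → q4 → q0 → q4

q4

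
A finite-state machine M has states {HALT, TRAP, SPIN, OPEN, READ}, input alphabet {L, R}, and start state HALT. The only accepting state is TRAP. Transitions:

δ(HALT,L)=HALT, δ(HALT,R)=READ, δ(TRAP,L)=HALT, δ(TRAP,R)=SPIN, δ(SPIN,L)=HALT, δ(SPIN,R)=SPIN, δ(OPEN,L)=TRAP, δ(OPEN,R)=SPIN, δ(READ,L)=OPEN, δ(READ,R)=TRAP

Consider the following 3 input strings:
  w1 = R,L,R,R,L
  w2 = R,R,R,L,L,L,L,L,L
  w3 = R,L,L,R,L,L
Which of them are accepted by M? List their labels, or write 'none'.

w1: HALT → READ → OPEN → SPIN → SPIN → HALT  → end HALT, rejected
w2: HALT → READ → TRAP → SPIN → HALT → HALT → HALT → HALT → HALT → HALT  → end HALT, rejected
w3: HALT → READ → OPEN → TRAP → SPIN → HALT → HALT  → end HALT, rejected

none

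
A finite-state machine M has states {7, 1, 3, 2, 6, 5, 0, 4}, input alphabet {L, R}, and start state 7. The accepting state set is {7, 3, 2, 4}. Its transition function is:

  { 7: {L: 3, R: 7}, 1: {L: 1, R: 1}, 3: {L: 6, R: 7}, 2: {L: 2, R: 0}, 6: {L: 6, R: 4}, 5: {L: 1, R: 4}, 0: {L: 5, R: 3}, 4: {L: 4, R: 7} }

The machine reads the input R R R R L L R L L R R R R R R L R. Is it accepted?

start at 7
read 'R': 7 → 7
read 'R': 7 → 7
read 'R': 7 → 7
read 'R': 7 → 7
read 'L': 7 → 3
read 'L': 3 → 6
read 'R': 6 → 4
read 'L': 4 → 4
read 'L': 4 → 4
read 'R': 4 → 7
read 'R': 7 → 7
read 'R': 7 → 7
read 'R': 7 → 7
read 'R': 7 → 7
read 'R': 7 → 7
read 'L': 7 → 3
read 'R': 3 → 7
End state 7 is accepting.

Yes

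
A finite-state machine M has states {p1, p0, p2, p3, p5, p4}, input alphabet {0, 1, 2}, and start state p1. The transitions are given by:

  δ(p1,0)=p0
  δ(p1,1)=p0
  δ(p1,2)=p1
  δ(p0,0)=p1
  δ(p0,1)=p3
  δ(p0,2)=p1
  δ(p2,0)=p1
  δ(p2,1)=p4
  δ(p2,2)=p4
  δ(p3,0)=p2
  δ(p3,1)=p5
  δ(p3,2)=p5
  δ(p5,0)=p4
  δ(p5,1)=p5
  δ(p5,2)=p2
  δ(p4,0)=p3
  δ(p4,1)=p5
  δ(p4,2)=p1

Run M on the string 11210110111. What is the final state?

Trace: p1 -1-> p0 -1-> p3 -2-> p5 -1-> p5 -0-> p4 -1-> p5 -1-> p5 -0-> p4 -1-> p5 -1-> p5 -1-> p5

p5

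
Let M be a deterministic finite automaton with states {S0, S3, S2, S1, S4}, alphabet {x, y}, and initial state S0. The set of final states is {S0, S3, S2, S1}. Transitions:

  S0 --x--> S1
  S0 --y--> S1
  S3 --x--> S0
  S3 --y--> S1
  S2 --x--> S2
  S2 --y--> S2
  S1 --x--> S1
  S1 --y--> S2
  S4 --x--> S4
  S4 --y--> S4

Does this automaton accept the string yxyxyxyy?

Yes

start at S0
read 'y': S0 → S1
read 'x': S1 → S1
read 'y': S1 → S2
read 'x': S2 → S2
read 'y': S2 → S2
read 'x': S2 → S2
read 'y': S2 → S2
read 'y': S2 → S2
End state S2 is accepting.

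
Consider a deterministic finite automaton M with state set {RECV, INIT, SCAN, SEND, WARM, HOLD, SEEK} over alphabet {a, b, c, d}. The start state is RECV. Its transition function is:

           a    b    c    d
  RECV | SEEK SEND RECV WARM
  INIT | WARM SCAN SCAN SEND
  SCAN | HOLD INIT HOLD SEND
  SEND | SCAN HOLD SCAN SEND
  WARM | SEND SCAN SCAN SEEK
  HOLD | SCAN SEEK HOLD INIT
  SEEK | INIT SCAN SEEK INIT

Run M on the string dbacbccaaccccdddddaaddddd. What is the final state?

SEND

RECV → WARM → SCAN → HOLD → HOLD → SEEK → SEEK → SEEK → INIT → WARM → SCAN → HOLD → HOLD → HOLD → INIT → SEND → SEND → SEND → SEND → SCAN → HOLD → INIT → SEND → SEND → SEND → SEND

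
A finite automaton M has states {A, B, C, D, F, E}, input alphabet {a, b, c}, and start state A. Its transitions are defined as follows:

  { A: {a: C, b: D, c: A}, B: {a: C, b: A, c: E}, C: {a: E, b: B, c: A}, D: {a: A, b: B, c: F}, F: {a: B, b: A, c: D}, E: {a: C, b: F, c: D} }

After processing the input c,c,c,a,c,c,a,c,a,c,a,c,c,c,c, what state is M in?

A

start at A
read 'c': A → A
read 'c': A → A
read 'c': A → A
read 'a': A → C
read 'c': C → A
read 'c': A → A
read 'a': A → C
read 'c': C → A
read 'a': A → C
read 'c': C → A
read 'a': A → C
read 'c': C → A
read 'c': A → A
read 'c': A → A
read 'c': A → A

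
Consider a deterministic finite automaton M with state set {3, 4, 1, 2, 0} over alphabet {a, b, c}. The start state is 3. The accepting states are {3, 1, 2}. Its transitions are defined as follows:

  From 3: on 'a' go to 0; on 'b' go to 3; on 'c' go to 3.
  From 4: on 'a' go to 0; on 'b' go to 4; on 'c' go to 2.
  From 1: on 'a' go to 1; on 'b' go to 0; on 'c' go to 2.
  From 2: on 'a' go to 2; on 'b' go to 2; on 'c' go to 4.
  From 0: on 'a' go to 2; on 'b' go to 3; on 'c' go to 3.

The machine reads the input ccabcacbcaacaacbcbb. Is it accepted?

Trace: 3 -c-> 3 -c-> 3 -a-> 0 -b-> 3 -c-> 3 -a-> 0 -c-> 3 -b-> 3 -c-> 3 -a-> 0 -a-> 2 -c-> 4 -a-> 0 -a-> 2 -c-> 4 -b-> 4 -c-> 2 -b-> 2 -b-> 2
End state 2 is accepting.

Yes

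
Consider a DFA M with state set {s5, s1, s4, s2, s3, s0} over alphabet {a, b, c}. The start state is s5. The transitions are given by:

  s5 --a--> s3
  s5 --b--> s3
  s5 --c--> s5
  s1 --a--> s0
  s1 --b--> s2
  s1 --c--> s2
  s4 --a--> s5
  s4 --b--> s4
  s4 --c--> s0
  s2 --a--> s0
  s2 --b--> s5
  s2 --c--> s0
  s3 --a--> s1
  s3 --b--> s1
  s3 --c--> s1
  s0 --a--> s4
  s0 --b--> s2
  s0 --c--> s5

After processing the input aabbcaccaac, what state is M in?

Trace: s5 -a-> s3 -a-> s1 -b-> s2 -b-> s5 -c-> s5 -a-> s3 -c-> s1 -c-> s2 -a-> s0 -a-> s4 -c-> s0

s0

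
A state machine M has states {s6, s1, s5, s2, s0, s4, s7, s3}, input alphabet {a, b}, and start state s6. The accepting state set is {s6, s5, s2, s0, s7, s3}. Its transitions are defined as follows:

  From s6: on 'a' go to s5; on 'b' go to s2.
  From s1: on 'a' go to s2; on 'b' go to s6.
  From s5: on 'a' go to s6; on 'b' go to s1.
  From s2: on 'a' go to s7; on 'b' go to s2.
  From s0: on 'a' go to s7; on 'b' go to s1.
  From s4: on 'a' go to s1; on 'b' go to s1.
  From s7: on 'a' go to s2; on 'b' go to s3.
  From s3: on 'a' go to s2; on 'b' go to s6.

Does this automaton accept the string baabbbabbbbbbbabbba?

start at s6
read 'b': s6 → s2
read 'a': s2 → s7
read 'a': s7 → s2
read 'b': s2 → s2
read 'b': s2 → s2
read 'b': s2 → s2
read 'a': s2 → s7
read 'b': s7 → s3
read 'b': s3 → s6
read 'b': s6 → s2
read 'b': s2 → s2
read 'b': s2 → s2
read 'b': s2 → s2
read 'b': s2 → s2
read 'a': s2 → s7
read 'b': s7 → s3
read 'b': s3 → s6
read 'b': s6 → s2
read 'a': s2 → s7
End state s7 is accepting.

Yes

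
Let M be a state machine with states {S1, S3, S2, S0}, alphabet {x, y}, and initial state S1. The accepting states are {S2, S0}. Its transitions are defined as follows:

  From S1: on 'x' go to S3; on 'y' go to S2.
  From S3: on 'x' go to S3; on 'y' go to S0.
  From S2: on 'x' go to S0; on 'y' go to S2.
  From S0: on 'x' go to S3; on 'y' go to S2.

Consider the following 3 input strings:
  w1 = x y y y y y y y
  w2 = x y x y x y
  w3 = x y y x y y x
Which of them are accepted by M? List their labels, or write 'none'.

w1: Trace: S1 -x-> S3 -y-> S0 -y-> S2 -y-> S2 -y-> S2 -y-> S2 -y-> S2 -y-> S2  → end S2, accepted
w2: Trace: S1 -x-> S3 -y-> S0 -x-> S3 -y-> S0 -x-> S3 -y-> S0  → end S0, accepted
w3: Trace: S1 -x-> S3 -y-> S0 -y-> S2 -x-> S0 -y-> S2 -y-> S2 -x-> S0  → end S0, accepted

w1, w2, w3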